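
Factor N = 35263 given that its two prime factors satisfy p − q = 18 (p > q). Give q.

179

Since p = q + 18, we have 35263 = q(q + 18), so q² + 18q − 35263 = 0.
Discriminant: 18² + 4·35263 = 324 + 141052 = 141376; √141376 = 376.
q = (−18 + 376)/2 = 179, and p = q + 18 = 197.
Check: 179 · 197 = 35263.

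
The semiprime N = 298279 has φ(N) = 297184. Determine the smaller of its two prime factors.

φ(n) = (p−1)(q−1) = n − (p+q) + 1, so p + q = 298279 − 297184 + 1 = 1096.
p and q are the roots of t² − 1096t + 298279 = 0.
Discriminant: 1096² − 4·298279 = 1201216 − 1193116 = 8100; √8100 = 90.
q = (1096 − 90)/2 = 503, p = (1096 + 90)/2 = 593.
Check: 503 · 593 = 298279.

503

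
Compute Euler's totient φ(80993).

Factor: 80993 = 11 · 37 · 199.
φ(80993) = (11−1) · (37−1) · (199−1) = 10 · 36 · 198 = 71280.

71280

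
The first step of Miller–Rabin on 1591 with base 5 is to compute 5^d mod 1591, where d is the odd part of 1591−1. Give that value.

1494

1591 − 1 = 1590 = 2^1 · 795, so d = 795.
5^1 ≡ 5 (mod 1591)
5^2 ≡ 5^2 = 25 ≡ 25 (mod 1591)
5^4 ≡ 25^2 = 625 ≡ 625 (mod 1591)
5^8 ≡ 625^2 = 390625 ≡ 830 (mod 1591)
5^16 ≡ 830^2 = 688900 ≡ 1588 (mod 1591)
5^32 ≡ 1588^2 = 2521744 ≡ 9 (mod 1591)
5^64 ≡ 9^2 = 81 ≡ 81 (mod 1591)
5^128 ≡ 81^2 = 6561 ≡ 197 (mod 1591)
5^256 ≡ 197^2 = 38809 ≡ 625 (mod 1591)
5^512 ≡ 625^2 = 390625 ≡ 830 (mod 1591)
795 = 512 + 256 + 16 + 8 + 2 + 1 in binary powers of 2.
So 5^795 ≡ 830 · 625 · 1588 · 830 · 25 · 5 ≡ 1494 (mod 1591).
Squaring chain: 1494; never reaches −1, so base 5 is a Miller–Rabin witness that 1591 is composite.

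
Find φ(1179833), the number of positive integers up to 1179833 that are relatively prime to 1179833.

Factor: 1179833 = 53 · 113 · 197.
φ(1179833) = (53−1) · (113−1) · (197−1) = 52 · 112 · 196 = 1141504.

1141504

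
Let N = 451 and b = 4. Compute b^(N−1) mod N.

1

4^1 ≡ 4 (mod 451)
4^2 ≡ 4^2 = 16 ≡ 16 (mod 451)
4^4 ≡ 16^2 = 256 ≡ 256 (mod 451)
4^8 ≡ 256^2 = 65536 ≡ 141 (mod 451)
4^16 ≡ 141^2 = 19881 ≡ 37 (mod 451)
4^32 ≡ 37^2 = 1369 ≡ 16 (mod 451)
4^64 ≡ 16^2 = 256 ≡ 256 (mod 451)
4^128 ≡ 256^2 = 65536 ≡ 141 (mod 451)
4^256 ≡ 141^2 = 19881 ≡ 37 (mod 451)
450 = 256 + 128 + 64 + 2 in binary powers of 2.
So 4^450 ≡ 37 · 141 · 256 · 16 ≡ 1 (mod 451).
Since the result is 1, base 4 gives no evidence that 451 is composite.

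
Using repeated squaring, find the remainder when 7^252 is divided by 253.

7^1 ≡ 7 (mod 253)
7^2 ≡ 7^2 = 49 ≡ 49 (mod 253)
7^4 ≡ 49^2 = 2401 ≡ 124 (mod 253)
7^8 ≡ 124^2 = 15376 ≡ 196 (mod 253)
7^16 ≡ 196^2 = 38416 ≡ 213 (mod 253)
7^32 ≡ 213^2 = 45369 ≡ 82 (mod 253)
7^64 ≡ 82^2 = 6724 ≡ 146 (mod 253)
7^128 ≡ 146^2 = 21316 ≡ 64 (mod 253)
252 = 128 + 64 + 32 + 16 + 8 + 4 in binary powers of 2.
So 7^252 ≡ 64 · 146 · 82 · 213 · 196 · 124 ≡ 82 (mod 253).
Since 82 ≠ 1, base 7 is a Fermat witness: 253 is composite.

82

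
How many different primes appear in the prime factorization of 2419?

2419 = 41 · 59
2419 = 41 · 59, which has 2 distinct prime factors.

2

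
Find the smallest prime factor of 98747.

98747 is odd.
Digit sum 35, not divisible by 3.
Ends in 7: not divisible by 5.
7: 98747 = 7·14106 + 5
11: 98747 = 11·8977

11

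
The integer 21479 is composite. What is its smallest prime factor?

21479 is odd.
Digit sum 23, not divisible by 3.
Ends in 9: not divisible by 5.
7: 21479 = 7·3068 + 3
11: 21479 = 11·1952 + 7
13: 21479 = 13·1652 + 3
17: 21479 = 17·1263 + 8
19: 21479 = 19·1130 + 9
23: 21479 = 23·933 + 20
29: 21479 = 29·740 + 19
31: 21479 = 31·692 + 27
37: 21479 = 37·580 + 19
41: 21479 = 41·523 + 36
43: 21479 = 43·499 + 22
47: 21479 = 47·457

47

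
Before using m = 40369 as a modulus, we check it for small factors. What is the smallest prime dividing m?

7

40369 is odd.
Digit sum 22, not divisible by 3.
Ends in 9: not divisible by 5.
7: 40369 = 7·5767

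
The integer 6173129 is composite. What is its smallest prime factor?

6173129 is odd.
Digit sum 29, not divisible by 3.
Ends in 9: not divisible by 5.
7: 6173129 = 7·881875 + 4
11: 6173129 = 11·561193 + 6
13: 6173129 = 13·474856 + 1
17: 6173129 = 17·363125 + 4
19: 6173129 = 19·324901 + 10
23: 6173129 = 23·268396 + 21
29: 6173129 = 29·212866 + 15
31: 6173129 = 31·199133 + 6
37: 6173129 = 37·166841 + 12
41: 6173129 = 41·150564 + 5
43: 6173129 = 43·143561 + 6
47: 6173129 = 47·131343 + 8
53: 6173129 = 53·116474 + 7
59: 6173129 = 59·104629 + 18
61: 6173129 = 61·101198 + 51
67: 6173129 = 67·92136 + 17
71: 6173129 = 71·86945 + 34
73: 6173129 = 73·84563 + 30
79: 6173129 = 79·78140 + 69
83: 6173129 = 83·74375 + 4
89: 6173129 = 89·69361

89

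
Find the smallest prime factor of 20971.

67

20971 is odd.
Digit sum 19, not divisible by 3.
Ends in 1: not divisible by 5.
7: 20971 = 7·2995 + 6
11: 20971 = 11·1906 + 5
13: 20971 = 13·1613 + 2
17: 20971 = 17·1233 + 10
19: 20971 = 19·1103 + 14
23: 20971 = 23·911 + 18
29: 20971 = 29·723 + 4
31: 20971 = 31·676 + 15
37: 20971 = 37·566 + 29
41: 20971 = 41·511 + 20
43: 20971 = 43·487 + 30
47: 20971 = 47·446 + 9
53: 20971 = 53·395 + 36
59: 20971 = 59·355 + 26
61: 20971 = 61·343 + 48
67: 20971 = 67·313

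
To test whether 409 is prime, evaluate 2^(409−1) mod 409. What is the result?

2^1 ≡ 2 (mod 409)
2^2 ≡ 2^2 = 4 ≡ 4 (mod 409)
2^4 ≡ 4^2 = 16 ≡ 16 (mod 409)
2^8 ≡ 16^2 = 256 ≡ 256 (mod 409)
2^16 ≡ 256^2 = 65536 ≡ 96 (mod 409)
2^32 ≡ 96^2 = 9216 ≡ 218 (mod 409)
2^64 ≡ 218^2 = 47524 ≡ 80 (mod 409)
2^128 ≡ 80^2 = 6400 ≡ 265 (mod 409)
2^256 ≡ 265^2 = 70225 ≡ 286 (mod 409)
408 = 256 + 128 + 16 + 8 in binary powers of 2.
So 2^408 ≡ 286 · 265 · 96 · 256 ≡ 1 (mod 409).
Since the result is 1, base 2 gives no evidence that 409 is composite.

1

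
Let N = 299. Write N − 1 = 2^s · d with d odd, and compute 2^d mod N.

110

299 − 1 = 298 = 2^1 · 149, so d = 149.
2^1 ≡ 2 (mod 299)
2^2 ≡ 2^2 = 4 ≡ 4 (mod 299)
2^4 ≡ 4^2 = 16 ≡ 16 (mod 299)
2^8 ≡ 16^2 = 256 ≡ 256 (mod 299)
2^16 ≡ 256^2 = 65536 ≡ 55 (mod 299)
2^32 ≡ 55^2 = 3025 ≡ 35 (mod 299)
2^64 ≡ 35^2 = 1225 ≡ 29 (mod 299)
2^128 ≡ 29^2 = 841 ≡ 243 (mod 299)
149 = 128 + 16 + 4 + 1 in binary powers of 2.
So 2^149 ≡ 243 · 55 · 16 · 2 ≡ 110 (mod 299).
Squaring chain: 110; never reaches −1, so base 2 is a Miller–Rabin witness that 299 is composite.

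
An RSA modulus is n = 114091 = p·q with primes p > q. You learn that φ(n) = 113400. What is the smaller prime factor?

φ(n) = (p−1)(q−1) = n − (p+q) + 1, so p + q = 114091 − 113400 + 1 = 692.
p and q are the roots of t² − 692t + 114091 = 0.
Discriminant: 692² − 4·114091 = 478864 − 456364 = 22500; √22500 = 150.
q = (692 − 150)/2 = 271, p = (692 + 150)/2 = 421.
Check: 271 · 421 = 114091.

271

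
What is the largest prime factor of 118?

59

118 = 2 · 59
59 is prime.
So 118 = 2 · 59; the largest prime factor is 59.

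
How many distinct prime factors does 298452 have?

6

298452 = 2^2 · 74613
74613 = 3 · 24871
24871 = 7 · 3553
3553 = 11 · 323
323 = 17 · 19
298452 = 2^2 · 3 · 7 · 11 · 17 · 19, which has 6 distinct prime factors.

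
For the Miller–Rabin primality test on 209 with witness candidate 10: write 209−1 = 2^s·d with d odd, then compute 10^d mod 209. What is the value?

32

209 − 1 = 208 = 2^4 · 13, so d = 13.
10^1 ≡ 10 (mod 209)
10^2 ≡ 10^2 = 100 ≡ 100 (mod 209)
10^4 ≡ 100^2 = 10000 ≡ 177 (mod 209)
10^8 ≡ 177^2 = 31329 ≡ 188 (mod 209)
13 = 8 + 4 + 1 in binary powers of 2.
So 10^13 ≡ 188 · 177 · 10 ≡ 32 (mod 209).
Squaring chain: 32 → 188 → 23 → 111; never reaches −1, so base 10 is a Miller–Rabin witness that 209 is composite.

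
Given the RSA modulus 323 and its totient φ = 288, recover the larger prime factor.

φ(n) = (p−1)(q−1) = n − (p+q) + 1, so p + q = 323 − 288 + 1 = 36.
p and q are the roots of t² − 36t + 323 = 0.
Discriminant: 36² − 4·323 = 1296 − 1292 = 4; √4 = 2.
q = (36 − 2)/2 = 17, p = (36 + 2)/2 = 19.
Check: 17 · 19 = 323.

19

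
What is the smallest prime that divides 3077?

17

3077 is odd.
Digit sum 17, not divisible by 3.
Ends in 7: not divisible by 5.
7: 3077 = 7·439 + 4
11: 3077 = 11·279 + 8
13: 3077 = 13·236 + 9
17: 3077 = 17·181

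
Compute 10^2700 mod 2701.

10^1 ≡ 10 (mod 2701)
10^2 ≡ 10^2 = 100 ≡ 100 (mod 2701)
10^4 ≡ 100^2 = 10000 ≡ 1897 (mod 2701)
10^8 ≡ 1897^2 = 3598609 ≡ 877 (mod 2701)
10^16 ≡ 877^2 = 769129 ≡ 2045 (mod 2701)
10^32 ≡ 2045^2 = 4182025 ≡ 877 (mod 2701)
10^64 ≡ 877^2 = 769129 ≡ 2045 (mod 2701)
10^128 ≡ 2045^2 = 4182025 ≡ 877 (mod 2701)
10^256 ≡ 877^2 = 769129 ≡ 2045 (mod 2701)
10^512 ≡ 2045^2 = 4182025 ≡ 877 (mod 2701)
10^1024 ≡ 877^2 = 769129 ≡ 2045 (mod 2701)
10^2048 ≡ 2045^2 = 4182025 ≡ 877 (mod 2701)
2700 = 2048 + 512 + 128 + 8 + 4 in binary powers of 2.
So 10^2700 ≡ 877 · 877 · 877 · 877 · 1897 ≡ 2554 (mod 2701).
Since 2554 ≠ 1, base 10 is a Fermat witness: 2701 is composite.

2554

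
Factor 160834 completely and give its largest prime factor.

59

160834 = 2 · 80417
80417 = 29 · 2773
2773 = 47 · 59
59 is prime.
So 160834 = 2 · 29 · 47 · 59; the largest prime factor is 59.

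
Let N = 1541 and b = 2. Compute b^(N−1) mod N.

2^1 ≡ 2 (mod 1541)
2^2 ≡ 2^2 = 4 ≡ 4 (mod 1541)
2^4 ≡ 4^2 = 16 ≡ 16 (mod 1541)
2^8 ≡ 16^2 = 256 ≡ 256 (mod 1541)
2^16 ≡ 256^2 = 65536 ≡ 814 (mod 1541)
2^32 ≡ 814^2 = 662596 ≡ 1507 (mod 1541)
2^64 ≡ 1507^2 = 2271049 ≡ 1156 (mod 1541)
2^128 ≡ 1156^2 = 1336336 ≡ 289 (mod 1541)
2^256 ≡ 289^2 = 83521 ≡ 307 (mod 1541)
2^512 ≡ 307^2 = 94249 ≡ 248 (mod 1541)
2^1024 ≡ 248^2 = 61504 ≡ 1405 (mod 1541)
1540 = 1024 + 512 + 4 in binary powers of 2.
So 2^1540 ≡ 1405 · 248 · 16 ≡ 1243 (mod 1541).
Since 1243 ≠ 1, base 2 is a Fermat witness: 1541 is composite.

1243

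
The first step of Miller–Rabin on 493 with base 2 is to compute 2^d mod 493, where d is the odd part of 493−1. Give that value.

76

493 − 1 = 492 = 2^2 · 123, so d = 123.
2^1 ≡ 2 (mod 493)
2^2 ≡ 2^2 = 4 ≡ 4 (mod 493)
2^4 ≡ 4^2 = 16 ≡ 16 (mod 493)
2^8 ≡ 16^2 = 256 ≡ 256 (mod 493)
2^16 ≡ 256^2 = 65536 ≡ 460 (mod 493)
2^32 ≡ 460^2 = 211600 ≡ 103 (mod 493)
2^64 ≡ 103^2 = 10609 ≡ 256 (mod 493)
123 = 64 + 32 + 16 + 8 + 2 + 1 in binary powers of 2.
So 2^123 ≡ 256 · 103 · 460 · 256 · 4 · 2 ≡ 76 (mod 493).
Squaring chain: 76 → 353; never reaches −1, so base 2 is a Miller–Rabin witness that 493 is composite.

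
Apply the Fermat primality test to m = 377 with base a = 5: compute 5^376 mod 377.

5^1 ≡ 5 (mod 377)
5^2 ≡ 5^2 = 25 ≡ 25 (mod 377)
5^4 ≡ 25^2 = 625 ≡ 248 (mod 377)
5^8 ≡ 248^2 = 61504 ≡ 53 (mod 377)
5^16 ≡ 53^2 = 2809 ≡ 170 (mod 377)
5^32 ≡ 170^2 = 28900 ≡ 248 (mod 377)
5^64 ≡ 248^2 = 61504 ≡ 53 (mod 377)
5^128 ≡ 53^2 = 2809 ≡ 170 (mod 377)
5^256 ≡ 170^2 = 28900 ≡ 248 (mod 377)
376 = 256 + 64 + 32 + 16 + 8 in binary powers of 2.
So 5^376 ≡ 248 · 53 · 248 · 170 · 53 ≡ 326 (mod 377).
Since 326 ≠ 1, base 5 is a Fermat witness: 377 is composite.

326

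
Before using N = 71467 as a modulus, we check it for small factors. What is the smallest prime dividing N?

11

71467 is odd.
Digit sum 25, not divisible by 3.
Ends in 7: not divisible by 5.
7: 71467 = 7·10209 + 4
11: 71467 = 11·6497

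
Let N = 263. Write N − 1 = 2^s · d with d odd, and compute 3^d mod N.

1

263 − 1 = 262 = 2^1 · 131, so d = 131.
3^1 ≡ 3 (mod 263)
3^2 ≡ 3^2 = 9 ≡ 9 (mod 263)
3^4 ≡ 9^2 = 81 ≡ 81 (mod 263)
3^8 ≡ 81^2 = 6561 ≡ 249 (mod 263)
3^16 ≡ 249^2 = 62001 ≡ 196 (mod 263)
3^32 ≡ 196^2 = 38416 ≡ 18 (mod 263)
3^64 ≡ 18^2 = 324 ≡ 61 (mod 263)
3^128 ≡ 61^2 = 3721 ≡ 39 (mod 263)
131 = 128 + 2 + 1 in binary powers of 2.
So 3^131 ≡ 39 · 9 · 3 ≡ 1 (mod 263).
Since 3^d ≡ 1 (mod 263), base 3 does not prove 263 composite.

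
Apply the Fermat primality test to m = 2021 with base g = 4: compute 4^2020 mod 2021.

385

4^1 ≡ 4 (mod 2021)
4^2 ≡ 4^2 = 16 ≡ 16 (mod 2021)
4^4 ≡ 16^2 = 256 ≡ 256 (mod 2021)
4^8 ≡ 256^2 = 65536 ≡ 864 (mod 2021)
4^16 ≡ 864^2 = 746496 ≡ 747 (mod 2021)
4^32 ≡ 747^2 = 558009 ≡ 213 (mod 2021)
4^64 ≡ 213^2 = 45369 ≡ 907 (mod 2021)
4^128 ≡ 907^2 = 822649 ≡ 102 (mod 2021)
4^256 ≡ 102^2 = 10404 ≡ 299 (mod 2021)
4^512 ≡ 299^2 = 89401 ≡ 477 (mod 2021)
4^1024 ≡ 477^2 = 227529 ≡ 1177 (mod 2021)
2020 = 1024 + 512 + 256 + 128 + 64 + 32 + 4 in binary powers of 2.
So 4^2020 ≡ 1177 · 477 · 299 · 102 · 907 · 213 · 256 ≡ 385 (mod 2021).
Since 385 ≠ 1, base 4 is a Fermat witness: 2021 is composite.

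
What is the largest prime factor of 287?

287 = 7 · 41
41 is prime.
So 287 = 7 · 41; the largest prime factor is 41.

41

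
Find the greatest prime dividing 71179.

79

71179 = 17 · 4187
4187 = 53 · 79
79 is prime.
So 71179 = 17 · 53 · 79; the largest prime factor is 79.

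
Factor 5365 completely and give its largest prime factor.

37

5365 = 5 · 1073
1073 = 29 · 37
37 is prime.
So 5365 = 5 · 29 · 37; the largest prime factor is 37.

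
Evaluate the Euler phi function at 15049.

Factor: 15049 = 101 · 149.
φ(15049) = (101−1) · (149−1) = 100 · 148 = 14800.

14800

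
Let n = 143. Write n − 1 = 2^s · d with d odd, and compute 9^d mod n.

42

143 − 1 = 142 = 2^1 · 71, so d = 71.
9^1 ≡ 9 (mod 143)
9^2 ≡ 9^2 = 81 ≡ 81 (mod 143)
9^4 ≡ 81^2 = 6561 ≡ 126 (mod 143)
9^8 ≡ 126^2 = 15876 ≡ 3 (mod 143)
9^16 ≡ 3^2 = 9 ≡ 9 (mod 143)
9^32 ≡ 9^2 = 81 ≡ 81 (mod 143)
9^64 ≡ 81^2 = 6561 ≡ 126 (mod 143)
71 = 64 + 4 + 2 + 1 in binary powers of 2.
So 9^71 ≡ 126 · 126 · 81 · 9 ≡ 42 (mod 143).
Squaring chain: 42; never reaches −1, so base 9 is a Miller–Rabin witness that 143 is composite.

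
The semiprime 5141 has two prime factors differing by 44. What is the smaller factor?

Since p = q + 44, we have 5141 = q(q + 44), so q² + 44q − 5141 = 0.
Discriminant: 44² + 4·5141 = 1936 + 20564 = 22500; √22500 = 150.
q = (−44 + 150)/2 = 53, and p = q + 44 = 97.
Check: 53 · 97 = 5141.

53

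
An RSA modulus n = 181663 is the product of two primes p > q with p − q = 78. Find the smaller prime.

389

Since p = q + 78, we have 181663 = q(q + 78), so q² + 78q − 181663 = 0.
Discriminant: 78² + 4·181663 = 6084 + 726652 = 732736; √732736 = 856.
q = (−78 + 856)/2 = 389, and p = q + 78 = 467.
Check: 389 · 467 = 181663.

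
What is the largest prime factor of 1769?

1769 = 29 · 61
61 is prime.
So 1769 = 29 · 61; the largest prime factor is 61.

61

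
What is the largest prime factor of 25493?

25493 = 13 · 1961
1961 = 37 · 53
53 is prime.
So 25493 = 13 · 37 · 53; the largest prime factor is 53.

53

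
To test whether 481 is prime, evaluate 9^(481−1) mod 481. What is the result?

248

9^1 ≡ 9 (mod 481)
9^2 ≡ 9^2 = 81 ≡ 81 (mod 481)
9^4 ≡ 81^2 = 6561 ≡ 308 (mod 481)
9^8 ≡ 308^2 = 94864 ≡ 107 (mod 481)
9^16 ≡ 107^2 = 11449 ≡ 386 (mod 481)
9^32 ≡ 386^2 = 148996 ≡ 367 (mod 481)
9^64 ≡ 367^2 = 134689 ≡ 9 (mod 481)
9^128 ≡ 9^2 = 81 ≡ 81 (mod 481)
9^256 ≡ 81^2 = 6561 ≡ 308 (mod 481)
480 = 256 + 128 + 64 + 32 in binary powers of 2.
So 9^480 ≡ 308 · 81 · 9 · 367 ≡ 248 (mod 481).
Since 248 ≠ 1, base 9 is a Fermat witness: 481 is composite.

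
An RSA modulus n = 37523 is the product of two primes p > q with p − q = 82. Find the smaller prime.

157

Since p = q + 82, we have 37523 = q(q + 82), so q² + 82q − 37523 = 0.
Discriminant: 82² + 4·37523 = 6724 + 150092 = 156816; √156816 = 396.
q = (−82 + 396)/2 = 157, and p = q + 82 = 239.
Check: 157 · 239 = 37523.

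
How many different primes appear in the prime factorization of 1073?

2

1073 = 29 · 37
1073 = 29 · 37, which has 2 distinct prime factors.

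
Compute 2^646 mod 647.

2^1 ≡ 2 (mod 647)
2^2 ≡ 2^2 = 4 ≡ 4 (mod 647)
2^4 ≡ 4^2 = 16 ≡ 16 (mod 647)
2^8 ≡ 16^2 = 256 ≡ 256 (mod 647)
2^16 ≡ 256^2 = 65536 ≡ 189 (mod 647)
2^32 ≡ 189^2 = 35721 ≡ 136 (mod 647)
2^64 ≡ 136^2 = 18496 ≡ 380 (mod 647)
2^128 ≡ 380^2 = 144400 ≡ 119 (mod 647)
2^256 ≡ 119^2 = 14161 ≡ 574 (mod 647)
2^512 ≡ 574^2 = 329476 ≡ 153 (mod 647)
646 = 512 + 128 + 4 + 2 in binary powers of 2.
So 2^646 ≡ 153 · 119 · 16 · 4 ≡ 1 (mod 647).
Since the result is 1, base 2 gives no evidence that 647 is composite.

1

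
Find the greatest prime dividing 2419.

2419 = 41 · 59
59 is prime.
So 2419 = 41 · 59; the largest prime factor is 59.

59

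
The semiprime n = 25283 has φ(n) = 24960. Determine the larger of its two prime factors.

φ(n) = (p−1)(q−1) = n − (p+q) + 1, so p + q = 25283 − 24960 + 1 = 324.
p and q are the roots of t² − 324t + 25283 = 0.
Discriminant: 324² − 4·25283 = 104976 − 101132 = 3844; √3844 = 62.
q = (324 − 62)/2 = 131, p = (324 + 62)/2 = 193.
Check: 131 · 193 = 25283.

193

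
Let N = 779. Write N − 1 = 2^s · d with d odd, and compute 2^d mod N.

779 − 1 = 778 = 2^1 · 389, so d = 389.
2^1 ≡ 2 (mod 779)
2^2 ≡ 2^2 = 4 ≡ 4 (mod 779)
2^4 ≡ 4^2 = 16 ≡ 16 (mod 779)
2^8 ≡ 16^2 = 256 ≡ 256 (mod 779)
2^16 ≡ 256^2 = 65536 ≡ 100 (mod 779)
2^32 ≡ 100^2 = 10000 ≡ 652 (mod 779)
2^64 ≡ 652^2 = 425104 ≡ 549 (mod 779)
2^128 ≡ 549^2 = 301401 ≡ 707 (mod 779)
2^256 ≡ 707^2 = 499849 ≡ 510 (mod 779)
389 = 256 + 128 + 4 + 1 in binary powers of 2.
So 2^389 ≡ 510 · 707 · 16 · 2 ≡ 471 (mod 779).
Squaring chain: 471; never reaches −1, so base 2 is a Miller–Rabin witness that 779 is composite.

471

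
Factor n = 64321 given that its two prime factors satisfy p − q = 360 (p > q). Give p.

491

Since p = q + 360, we have 64321 = q(q + 360), so q² + 360q − 64321 = 0.
Discriminant: 360² + 4·64321 = 129600 + 257284 = 386884; √386884 = 622.
q = (−360 + 622)/2 = 131, and p = q + 360 = 491.
Check: 131 · 491 = 64321.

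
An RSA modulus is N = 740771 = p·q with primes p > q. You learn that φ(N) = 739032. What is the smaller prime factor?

743

φ(n) = (p−1)(q−1) = n − (p+q) + 1, so p + q = 740771 − 739032 + 1 = 1740.
p and q are the roots of t² − 1740t + 740771 = 0.
Discriminant: 1740² − 4·740771 = 3027600 − 2963084 = 64516; √64516 = 254.
q = (1740 − 254)/2 = 743, p = (1740 + 254)/2 = 997.
Check: 743 · 997 = 740771.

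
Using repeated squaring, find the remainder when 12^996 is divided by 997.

12^1 ≡ 12 (mod 997)
12^2 ≡ 12^2 = 144 ≡ 144 (mod 997)
12^4 ≡ 144^2 = 20736 ≡ 796 (mod 997)
12^8 ≡ 796^2 = 633616 ≡ 521 (mod 997)
12^16 ≡ 521^2 = 271441 ≡ 257 (mod 997)
12^32 ≡ 257^2 = 66049 ≡ 247 (mod 997)
12^64 ≡ 247^2 = 61009 ≡ 192 (mod 997)
12^128 ≡ 192^2 = 36864 ≡ 972 (mod 997)
12^256 ≡ 972^2 = 944784 ≡ 625 (mod 997)
12^512 ≡ 625^2 = 390625 ≡ 798 (mod 997)
996 = 512 + 256 + 128 + 64 + 32 + 4 in binary powers of 2.
So 12^996 ≡ 798 · 625 · 972 · 192 · 247 · 796 ≡ 1 (mod 997).
Since the result is 1, base 12 gives no evidence that 997 is composite.

1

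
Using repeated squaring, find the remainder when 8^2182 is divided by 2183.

8^1 ≡ 8 (mod 2183)
8^2 ≡ 8^2 = 64 ≡ 64 (mod 2183)
8^4 ≡ 64^2 = 4096 ≡ 1913 (mod 2183)
8^8 ≡ 1913^2 = 3659569 ≡ 861 (mod 2183)
8^16 ≡ 861^2 = 741321 ≡ 1284 (mod 2183)
8^32 ≡ 1284^2 = 1648656 ≡ 491 (mod 2183)
8^64 ≡ 491^2 = 241081 ≡ 951 (mod 2183)
8^128 ≡ 951^2 = 904401 ≡ 639 (mod 2183)
8^256 ≡ 639^2 = 408321 ≡ 100 (mod 2183)
8^512 ≡ 100^2 = 10000 ≡ 1268 (mod 2183)
8^1024 ≡ 1268^2 = 1607824 ≡ 1136 (mod 2183)
8^2048 ≡ 1136^2 = 1290496 ≡ 343 (mod 2183)
2182 = 2048 + 128 + 4 + 2 in binary powers of 2.
So 8^2182 ≡ 343 · 639 · 1913 · 64 ≡ 2009 (mod 2183).
Since 2009 ≠ 1, base 8 is a Fermat witness: 2183 is composite.

2009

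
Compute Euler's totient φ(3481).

3422

Factor: 3481 = 59^2.
φ(3481) = 59^1·(59−1) = 3422.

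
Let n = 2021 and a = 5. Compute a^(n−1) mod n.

5^1 ≡ 5 (mod 2021)
5^2 ≡ 5^2 = 25 ≡ 25 (mod 2021)
5^4 ≡ 25^2 = 625 ≡ 625 (mod 2021)
5^8 ≡ 625^2 = 390625 ≡ 572 (mod 2021)
5^16 ≡ 572^2 = 327184 ≡ 1803 (mod 2021)
5^32 ≡ 1803^2 = 3250809 ≡ 1041 (mod 2021)
5^64 ≡ 1041^2 = 1083681 ≡ 425 (mod 2021)
5^128 ≡ 425^2 = 180625 ≡ 756 (mod 2021)
5^256 ≡ 756^2 = 571536 ≡ 1614 (mod 2021)
5^512 ≡ 1614^2 = 2604996 ≡ 1948 (mod 2021)
5^1024 ≡ 1948^2 = 3794704 ≡ 1287 (mod 2021)
2020 = 1024 + 512 + 256 + 128 + 64 + 32 + 4 in binary powers of 2.
So 5^2020 ≡ 1287 · 1948 · 1614 · 756 · 425 · 1041 · 625 ≡ 883 (mod 2021).
Since 883 ≠ 1, base 5 is a Fermat witness: 2021 is composite.

883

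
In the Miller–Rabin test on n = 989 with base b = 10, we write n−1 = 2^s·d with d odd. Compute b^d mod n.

989 − 1 = 988 = 2^2 · 247, so d = 247.
10^1 ≡ 10 (mod 989)
10^2 ≡ 10^2 = 100 ≡ 100 (mod 989)
10^4 ≡ 100^2 = 10000 ≡ 110 (mod 989)
10^8 ≡ 110^2 = 12100 ≡ 232 (mod 989)
10^16 ≡ 232^2 = 53824 ≡ 418 (mod 989)
10^32 ≡ 418^2 = 174724 ≡ 660 (mod 989)
10^64 ≡ 660^2 = 435600 ≡ 440 (mod 989)
10^128 ≡ 440^2 = 193600 ≡ 745 (mod 989)
247 = 128 + 64 + 32 + 16 + 4 + 2 + 1 in binary powers of 2.
So 10^247 ≡ 745 · 440 · 660 · 418 · 110 · 100 · 10 ≡ 203 (mod 989).
Squaring chain: 203 → 660; never reaches −1, so base 10 is a Miller–Rabin witness that 989 is composite.

203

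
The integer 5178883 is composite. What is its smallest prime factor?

47

5178883 is odd.
Digit sum 40, not divisible by 3.
Ends in 3: not divisible by 5.
7: 5178883 = 7·739840 + 3
11: 5178883 = 11·470807 + 6
13: 5178883 = 13·398375 + 8
17: 5178883 = 17·304640 + 3
19: 5178883 = 19·272572 + 15
23: 5178883 = 23·225168 + 19
29: 5178883 = 29·178582 + 5
31: 5178883 = 31·167060 + 23
37: 5178883 = 37·139969 + 30
41: 5178883 = 41·126314 + 9
43: 5178883 = 43·120439 + 6
47: 5178883 = 47·110189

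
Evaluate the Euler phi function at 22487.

Factor: 22487 = 113 · 199.
φ(22487) = (113−1) · (199−1) = 112 · 198 = 22176.

22176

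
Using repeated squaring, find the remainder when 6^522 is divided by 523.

6^1 ≡ 6 (mod 523)
6^2 ≡ 6^2 = 36 ≡ 36 (mod 523)
6^4 ≡ 36^2 = 1296 ≡ 250 (mod 523)
6^8 ≡ 250^2 = 62500 ≡ 263 (mod 523)
6^16 ≡ 263^2 = 69169 ≡ 133 (mod 523)
6^32 ≡ 133^2 = 17689 ≡ 430 (mod 523)
6^64 ≡ 430^2 = 184900 ≡ 281 (mod 523)
6^128 ≡ 281^2 = 78961 ≡ 511 (mod 523)
6^256 ≡ 511^2 = 261121 ≡ 144 (mod 523)
6^512 ≡ 144^2 = 20736 ≡ 339 (mod 523)
522 = 512 + 8 + 2 in binary powers of 2.
So 6^522 ≡ 339 · 263 · 36 ≡ 1 (mod 523).
Since the result is 1, base 6 gives no evidence that 523 is composite.

1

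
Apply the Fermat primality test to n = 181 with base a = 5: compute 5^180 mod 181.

1

5^1 ≡ 5 (mod 181)
5^2 ≡ 5^2 = 25 ≡ 25 (mod 181)
5^4 ≡ 25^2 = 625 ≡ 82 (mod 181)
5^8 ≡ 82^2 = 6724 ≡ 27 (mod 181)
5^16 ≡ 27^2 = 729 ≡ 5 (mod 181)
5^32 ≡ 5^2 = 25 ≡ 25 (mod 181)
5^64 ≡ 25^2 = 625 ≡ 82 (mod 181)
5^128 ≡ 82^2 = 6724 ≡ 27 (mod 181)
180 = 128 + 32 + 16 + 4 in binary powers of 2.
So 5^180 ≡ 27 · 25 · 5 · 82 ≡ 1 (mod 181).
Since the result is 1, base 5 gives no evidence that 181 is composite.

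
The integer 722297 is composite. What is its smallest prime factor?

722297 is odd.
Digit sum 29, not divisible by 3.
Ends in 7: not divisible by 5.
7: 722297 = 7·103185 + 2
11: 722297 = 11·65663 + 4
13: 722297 = 13·55561 + 4
17: 722297 = 17·42488 + 1
19: 722297 = 19·38015 + 12
23: 722297 = 23·31404 + 5
29: 722297 = 29·24906 + 23
31: 722297 = 31·23299 + 28
37: 722297 = 37·19521 + 20
41: 722297 = 41·17617

41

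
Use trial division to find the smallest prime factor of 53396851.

53396851 is odd.
Digit sum 40, not divisible by 3.
Ends in 1: not divisible by 5.
7: 53396851 = 7·7628121 + 4
11: 53396851 = 11·4854259 + 2
13: 53396851 = 13·4107450 + 1
17: 53396851 = 17·3140991 + 4
19: 53396851 = 19·2810360 + 11
23: 53396851 = 23·2321602 + 5
29: 53396851 = 29·1841270 + 21
31: 53396851 = 31·1722479 + 2
37: 53396851 = 37·1443158 + 5
41: 53396851 = 41·1302362 + 9
43: 53396851 = 43·1241787 + 10
47: 53396851 = 47·1136103 + 10
53: 53396851 = 53·1007487 + 40
59: 53396851 = 59·905031 + 22
61: 53396851 = 61·875358 + 13
67: 53396851 = 67·796967 + 62
71: 53396851 = 71·752068 + 23
73: 53396851 = 73·731463 + 52
79: 53396851 = 79·675909 + 40
83: 53396851 = 83·643335 + 46
89: 53396851 = 89·599964 + 55
97: 53396851 = 97·550483

97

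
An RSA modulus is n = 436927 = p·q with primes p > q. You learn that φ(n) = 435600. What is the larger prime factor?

φ(n) = (p−1)(q−1) = n − (p+q) + 1, so p + q = 436927 − 435600 + 1 = 1328.
p and q are the roots of t² − 1328t + 436927 = 0.
Discriminant: 1328² − 4·436927 = 1763584 − 1747708 = 15876; √15876 = 126.
q = (1328 − 126)/2 = 601, p = (1328 + 126)/2 = 727.
Check: 601 · 727 = 436927.

727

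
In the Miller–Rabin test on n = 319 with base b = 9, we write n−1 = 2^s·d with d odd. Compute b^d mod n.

5

319 − 1 = 318 = 2^1 · 159, so d = 159.
9^1 ≡ 9 (mod 319)
9^2 ≡ 9^2 = 81 ≡ 81 (mod 319)
9^4 ≡ 81^2 = 6561 ≡ 181 (mod 319)
9^8 ≡ 181^2 = 32761 ≡ 223 (mod 319)
9^16 ≡ 223^2 = 49729 ≡ 284 (mod 319)
9^32 ≡ 284^2 = 80656 ≡ 268 (mod 319)
9^64 ≡ 268^2 = 71824 ≡ 49 (mod 319)
9^128 ≡ 49^2 = 2401 ≡ 168 (mod 319)
159 = 128 + 16 + 8 + 4 + 2 + 1 in binary powers of 2.
So 9^159 ≡ 168 · 284 · 223 · 181 · 81 · 9 ≡ 5 (mod 319).
Squaring chain: 5; never reaches −1, so base 9 is a Miller–Rabin witness that 319 is composite.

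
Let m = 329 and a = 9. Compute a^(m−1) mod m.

9^1 ≡ 9 (mod 329)
9^2 ≡ 9^2 = 81 ≡ 81 (mod 329)
9^4 ≡ 81^2 = 6561 ≡ 310 (mod 329)
9^8 ≡ 310^2 = 96100 ≡ 32 (mod 329)
9^16 ≡ 32^2 = 1024 ≡ 37 (mod 329)
9^32 ≡ 37^2 = 1369 ≡ 53 (mod 329)
9^64 ≡ 53^2 = 2809 ≡ 177 (mod 329)
9^128 ≡ 177^2 = 31329 ≡ 74 (mod 329)
9^256 ≡ 74^2 = 5476 ≡ 212 (mod 329)
328 = 256 + 64 + 8 in binary powers of 2.
So 9^328 ≡ 212 · 177 · 32 ≡ 247 (mod 329).
Since 247 ≠ 1, base 9 is a Fermat witness: 329 is composite.

247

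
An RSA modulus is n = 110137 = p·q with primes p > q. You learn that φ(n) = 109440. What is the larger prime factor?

457

φ(n) = (p−1)(q−1) = n − (p+q) + 1, so p + q = 110137 − 109440 + 1 = 698.
p and q are the roots of t² − 698t + 110137 = 0.
Discriminant: 698² − 4·110137 = 487204 − 440548 = 46656; √46656 = 216.
q = (698 − 216)/2 = 241, p = (698 + 216)/2 = 457.
Check: 241 · 457 = 110137.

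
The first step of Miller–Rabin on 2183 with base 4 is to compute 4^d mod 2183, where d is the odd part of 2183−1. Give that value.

2183 − 1 = 2182 = 2^1 · 1091, so d = 1091.
4^1 ≡ 4 (mod 2183)
4^2 ≡ 4^2 = 16 ≡ 16 (mod 2183)
4^4 ≡ 16^2 = 256 ≡ 256 (mod 2183)
4^8 ≡ 256^2 = 65536 ≡ 46 (mod 2183)
4^16 ≡ 46^2 = 2116 ≡ 2116 (mod 2183)
4^32 ≡ 2116^2 = 4477456 ≡ 123 (mod 2183)
4^64 ≡ 123^2 = 15129 ≡ 2031 (mod 2183)
4^128 ≡ 2031^2 = 4124961 ≡ 1274 (mod 2183)
4^256 ≡ 1274^2 = 1623076 ≡ 1107 (mod 2183)
4^512 ≡ 1107^2 = 1225449 ≡ 786 (mod 2183)
4^1024 ≡ 786^2 = 617796 ≡ 7 (mod 2183)
1091 = 1024 + 64 + 2 + 1 in binary powers of 2.
So 4^1091 ≡ 7 · 2031 · 16 · 4 ≡ 1760 (mod 2183).
Squaring chain: 1760; never reaches −1, so base 4 is a Miller–Rabin witness that 2183 is composite.

1760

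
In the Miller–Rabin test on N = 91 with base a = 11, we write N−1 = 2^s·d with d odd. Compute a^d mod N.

8

91 − 1 = 90 = 2^1 · 45, so d = 45.
11^1 ≡ 11 (mod 91)
11^2 ≡ 11^2 = 121 ≡ 30 (mod 91)
11^4 ≡ 30^2 = 900 ≡ 81 (mod 91)
11^8 ≡ 81^2 = 6561 ≡ 9 (mod 91)
11^16 ≡ 9^2 = 81 ≡ 81 (mod 91)
11^32 ≡ 81^2 = 6561 ≡ 9 (mod 91)
45 = 32 + 8 + 4 + 1 in binary powers of 2.
So 11^45 ≡ 9 · 9 · 81 · 11 ≡ 8 (mod 91).
Squaring chain: 8; never reaches −1, so base 11 is a Miller–Rabin witness that 91 is composite.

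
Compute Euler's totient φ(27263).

Factor: 27263 = 137 · 199.
φ(27263) = (137−1) · (199−1) = 136 · 198 = 26928.

26928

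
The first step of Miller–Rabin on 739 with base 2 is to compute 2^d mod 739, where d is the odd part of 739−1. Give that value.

738

739 − 1 = 738 = 2^1 · 369, so d = 369.
2^1 ≡ 2 (mod 739)
2^2 ≡ 2^2 = 4 ≡ 4 (mod 739)
2^4 ≡ 4^2 = 16 ≡ 16 (mod 739)
2^8 ≡ 16^2 = 256 ≡ 256 (mod 739)
2^16 ≡ 256^2 = 65536 ≡ 504 (mod 739)
2^32 ≡ 504^2 = 254016 ≡ 539 (mod 739)
2^64 ≡ 539^2 = 290521 ≡ 94 (mod 739)
2^128 ≡ 94^2 = 8836 ≡ 707 (mod 739)
2^256 ≡ 707^2 = 499849 ≡ 285 (mod 739)
369 = 256 + 64 + 32 + 16 + 1 in binary powers of 2.
So 2^369 ≡ 285 · 94 · 539 · 504 · 2 ≡ 738 (mod 739).
Since 2^d ≡ 738 (mod 739), base 2 does not prove 739 composite.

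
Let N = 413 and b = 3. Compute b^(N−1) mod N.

3^1 ≡ 3 (mod 413)
3^2 ≡ 3^2 = 9 ≡ 9 (mod 413)
3^4 ≡ 9^2 = 81 ≡ 81 (mod 413)
3^8 ≡ 81^2 = 6561 ≡ 366 (mod 413)
3^16 ≡ 366^2 = 133956 ≡ 144 (mod 413)
3^32 ≡ 144^2 = 20736 ≡ 86 (mod 413)
3^64 ≡ 86^2 = 7396 ≡ 375 (mod 413)
3^128 ≡ 375^2 = 140625 ≡ 205 (mod 413)
3^256 ≡ 205^2 = 42025 ≡ 312 (mod 413)
412 = 256 + 128 + 16 + 8 + 4 in binary powers of 2.
So 3^412 ≡ 312 · 205 · 144 · 366 · 81 ≡ 375 (mod 413).
Since 375 ≠ 1, base 3 is a Fermat witness: 413 is composite.

375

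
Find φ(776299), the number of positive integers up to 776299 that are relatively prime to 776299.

746856

Factor: 776299 = 47 · 83 · 199.
φ(776299) = (47−1) · (83−1) · (199−1) = 46 · 82 · 198 = 746856.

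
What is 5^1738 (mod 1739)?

474

5^1 ≡ 5 (mod 1739)
5^2 ≡ 5^2 = 25 ≡ 25 (mod 1739)
5^4 ≡ 25^2 = 625 ≡ 625 (mod 1739)
5^8 ≡ 625^2 = 390625 ≡ 1089 (mod 1739)
5^16 ≡ 1089^2 = 1185921 ≡ 1662 (mod 1739)
5^32 ≡ 1662^2 = 2762244 ≡ 712 (mod 1739)
5^64 ≡ 712^2 = 506944 ≡ 895 (mod 1739)
5^128 ≡ 895^2 = 801025 ≡ 1085 (mod 1739)
5^256 ≡ 1085^2 = 1177225 ≡ 1661 (mod 1739)
5^512 ≡ 1661^2 = 2758921 ≡ 867 (mod 1739)
5^1024 ≡ 867^2 = 751689 ≡ 441 (mod 1739)
1738 = 1024 + 512 + 128 + 64 + 8 + 2 in binary powers of 2.
So 5^1738 ≡ 441 · 867 · 1085 · 895 · 1089 · 25 ≡ 474 (mod 1739).
Since 474 ≠ 1, base 5 is a Fermat witness: 1739 is composite.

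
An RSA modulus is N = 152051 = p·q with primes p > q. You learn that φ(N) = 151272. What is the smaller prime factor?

383

φ(n) = (p−1)(q−1) = n − (p+q) + 1, so p + q = 152051 − 151272 + 1 = 780.
p and q are the roots of t² − 780t + 152051 = 0.
Discriminant: 780² − 4·152051 = 608400 − 608204 = 196; √196 = 14.
q = (780 − 14)/2 = 383, p = (780 + 14)/2 = 397.
Check: 383 · 397 = 152051.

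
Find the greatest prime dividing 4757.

71

4757 = 67 · 71
71 is prime.
So 4757 = 67 · 71; the largest prime factor is 71.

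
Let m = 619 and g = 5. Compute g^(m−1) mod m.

1

5^1 ≡ 5 (mod 619)
5^2 ≡ 5^2 = 25 ≡ 25 (mod 619)
5^4 ≡ 25^2 = 625 ≡ 6 (mod 619)
5^8 ≡ 6^2 = 36 ≡ 36 (mod 619)
5^16 ≡ 36^2 = 1296 ≡ 58 (mod 619)
5^32 ≡ 58^2 = 3364 ≡ 269 (mod 619)
5^64 ≡ 269^2 = 72361 ≡ 557 (mod 619)
5^128 ≡ 557^2 = 310249 ≡ 130 (mod 619)
5^256 ≡ 130^2 = 16900 ≡ 187 (mod 619)
5^512 ≡ 187^2 = 34969 ≡ 305 (mod 619)
618 = 512 + 64 + 32 + 8 + 2 in binary powers of 2.
So 5^618 ≡ 305 · 557 · 269 · 36 · 25 ≡ 1 (mod 619).
Since the result is 1, base 5 gives no evidence that 619 is composite.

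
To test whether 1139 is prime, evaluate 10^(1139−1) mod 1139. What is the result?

10^1 ≡ 10 (mod 1139)
10^2 ≡ 10^2 = 100 ≡ 100 (mod 1139)
10^4 ≡ 100^2 = 10000 ≡ 888 (mod 1139)
10^8 ≡ 888^2 = 788544 ≡ 356 (mod 1139)
10^16 ≡ 356^2 = 126736 ≡ 307 (mod 1139)
10^32 ≡ 307^2 = 94249 ≡ 851 (mod 1139)
10^64 ≡ 851^2 = 724201 ≡ 936 (mod 1139)
10^128 ≡ 936^2 = 876096 ≡ 205 (mod 1139)
10^256 ≡ 205^2 = 42025 ≡ 1021 (mod 1139)
10^512 ≡ 1021^2 = 1042441 ≡ 256 (mod 1139)
10^1024 ≡ 256^2 = 65536 ≡ 613 (mod 1139)
1138 = 1024 + 64 + 32 + 16 + 2 in binary powers of 2.
So 10^1138 ≡ 613 · 936 · 851 · 307 · 100 ≡ 508 (mod 1139).
Since 508 ≠ 1, base 10 is a Fermat witness: 1139 is composite.

508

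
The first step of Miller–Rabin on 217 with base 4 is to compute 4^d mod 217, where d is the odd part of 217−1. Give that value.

78

217 − 1 = 216 = 2^3 · 27, so d = 27.
4^1 ≡ 4 (mod 217)
4^2 ≡ 4^2 = 16 ≡ 16 (mod 217)
4^4 ≡ 16^2 = 256 ≡ 39 (mod 217)
4^8 ≡ 39^2 = 1521 ≡ 2 (mod 217)
4^16 ≡ 2^2 = 4 ≡ 4 (mod 217)
27 = 16 + 8 + 2 + 1 in binary powers of 2.
So 4^27 ≡ 4 · 2 · 16 · 4 ≡ 78 (mod 217).
Squaring chain: 78 → 8 → 64; never reaches −1, so base 4 is a Miller–Rabin witness that 217 is composite.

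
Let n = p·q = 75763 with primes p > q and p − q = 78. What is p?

Since p = q + 78, we have 75763 = q(q + 78), so q² + 78q − 75763 = 0.
Discriminant: 78² + 4·75763 = 6084 + 303052 = 309136; √309136 = 556.
q = (−78 + 556)/2 = 239, and p = q + 78 = 317.
Check: 239 · 317 = 75763.

317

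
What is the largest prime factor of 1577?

83

1577 = 19 · 83
83 is prime.
So 1577 = 19 · 83; the largest prime factor is 83.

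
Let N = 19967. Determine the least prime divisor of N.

41

19967 is odd.
Digit sum 32, not divisible by 3.
Ends in 7: not divisible by 5.
7: 19967 = 7·2852 + 3
11: 19967 = 11·1815 + 2
13: 19967 = 13·1535 + 12
17: 19967 = 17·1174 + 9
19: 19967 = 19·1050 + 17
23: 19967 = 23·868 + 3
29: 19967 = 29·688 + 15
31: 19967 = 31·644 + 3
37: 19967 = 37·539 + 24
41: 19967 = 41·487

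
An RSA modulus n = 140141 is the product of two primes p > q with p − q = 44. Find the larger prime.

397

Since p = q + 44, we have 140141 = q(q + 44), so q² + 44q − 140141 = 0.
Discriminant: 44² + 4·140141 = 1936 + 560564 = 562500; √562500 = 750.
q = (−44 + 750)/2 = 353, and p = q + 44 = 397.
Check: 353 · 397 = 140141.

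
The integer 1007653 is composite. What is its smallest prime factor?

23

1007653 is odd.
Digit sum 22, not divisible by 3.
Ends in 3: not divisible by 5.
7: 1007653 = 7·143950 + 3
11: 1007653 = 11·91604 + 9
13: 1007653 = 13·77511 + 10
17: 1007653 = 17·59273 + 12
19: 1007653 = 19·53034 + 7
23: 1007653 = 23·43811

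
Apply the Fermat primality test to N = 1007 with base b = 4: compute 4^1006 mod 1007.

937

4^1 ≡ 4 (mod 1007)
4^2 ≡ 4^2 = 16 ≡ 16 (mod 1007)
4^4 ≡ 16^2 = 256 ≡ 256 (mod 1007)
4^8 ≡ 256^2 = 65536 ≡ 81 (mod 1007)
4^16 ≡ 81^2 = 6561 ≡ 519 (mod 1007)
4^32 ≡ 519^2 = 269361 ≡ 492 (mod 1007)
4^64 ≡ 492^2 = 242064 ≡ 384 (mod 1007)
4^128 ≡ 384^2 = 147456 ≡ 434 (mod 1007)
4^256 ≡ 434^2 = 188356 ≡ 47 (mod 1007)
4^512 ≡ 47^2 = 2209 ≡ 195 (mod 1007)
1006 = 512 + 256 + 128 + 64 + 32 + 8 + 4 + 2 in binary powers of 2.
So 4^1006 ≡ 195 · 47 · 434 · 384 · 492 · 81 · 256 · 16 ≡ 937 (mod 1007).
Since 937 ≠ 1, base 4 is a Fermat witness: 1007 is composite.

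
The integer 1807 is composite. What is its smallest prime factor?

13

1807 is odd.
Digit sum 16, not divisible by 3.
Ends in 7: not divisible by 5.
7: 1807 = 7·258 + 1
11: 1807 = 11·164 + 3
13: 1807 = 13·139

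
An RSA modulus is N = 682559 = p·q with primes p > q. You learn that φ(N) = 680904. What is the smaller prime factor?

773

φ(n) = (p−1)(q−1) = n − (p+q) + 1, so p + q = 682559 − 680904 + 1 = 1656.
p and q are the roots of t² − 1656t + 682559 = 0.
Discriminant: 1656² − 4·682559 = 2742336 − 2730236 = 12100; √12100 = 110.
q = (1656 − 110)/2 = 773, p = (1656 + 110)/2 = 883.
Check: 773 · 883 = 682559.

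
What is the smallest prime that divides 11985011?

11985011 is odd.
Digit sum 26, not divisible by 3.
Ends in 1: not divisible by 5.
7: 11985011 = 7·1712144 + 3
11: 11985011 = 11·1089546 + 5
13: 11985011 = 13·921923 + 12
17: 11985011 = 17·705000 + 11
19: 11985011 = 19·630790 + 1
23: 11985011 = 23·521087 + 10
29: 11985011 = 29·413276 + 7
31: 11985011 = 31·386613 + 8
37: 11985011 = 37·323919 + 8
41: 11985011 = 41·292317 + 14
43: 11985011 = 43·278721 + 8
47: 11985011 = 47·255000 + 11
53: 11985011 = 53·226132 + 15
59: 11985011 = 59·203135 + 46
61: 11985011 = 61·196475 + 36
67: 11985011 = 67·178880 + 51
71: 11985011 = 71·168802 + 69
73: 11985011 = 73·164178 + 17
79: 11985011 = 79·151709

79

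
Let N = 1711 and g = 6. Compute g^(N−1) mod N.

6^1 ≡ 6 (mod 1711)
6^2 ≡ 6^2 = 36 ≡ 36 (mod 1711)
6^4 ≡ 36^2 = 1296 ≡ 1296 (mod 1711)
6^8 ≡ 1296^2 = 1679616 ≡ 1125 (mod 1711)
6^16 ≡ 1125^2 = 1265625 ≡ 1196 (mod 1711)
6^32 ≡ 1196^2 = 1430416 ≡ 20 (mod 1711)
6^64 ≡ 20^2 = 400 ≡ 400 (mod 1711)
6^128 ≡ 400^2 = 160000 ≡ 877 (mod 1711)
6^256 ≡ 877^2 = 769129 ≡ 890 (mod 1711)
6^512 ≡ 890^2 = 792100 ≡ 1618 (mod 1711)
6^1024 ≡ 1618^2 = 2617924 ≡ 94 (mod 1711)
1710 = 1024 + 512 + 128 + 32 + 8 + 4 + 2 in binary powers of 2.
So 6^1710 ≡ 94 · 1618 · 877 · 20 · 1125 · 1296 · 36 ≡ 993 (mod 1711).
Since 993 ≠ 1, base 6 is a Fermat witness: 1711 is composite.

993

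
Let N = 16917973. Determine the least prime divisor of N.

83

16917973 is odd.
Digit sum 43, not divisible by 3.
Ends in 3: not divisible by 5.
7: 16917973 = 7·2416853 + 2
11: 16917973 = 11·1537997 + 6
13: 16917973 = 13·1301382 + 7
17: 16917973 = 17·995174 + 15
19: 16917973 = 19·890419 + 12
23: 16917973 = 23·735564 + 1
29: 16917973 = 29·583378 + 11
31: 16917973 = 31·545741 + 2
37: 16917973 = 37·457242 + 19
41: 16917973 = 41·412633 + 20
43: 16917973 = 43·393441 + 10
47: 16917973 = 47·359956 + 41
53: 16917973 = 53·319207 + 2
59: 16917973 = 59·286745 + 18
61: 16917973 = 61·277343 + 50
67: 16917973 = 67·252507 + 4
71: 16917973 = 71·238281 + 22
73: 16917973 = 73·231753 + 4
79: 16917973 = 79·214151 + 44
83: 16917973 = 83·203831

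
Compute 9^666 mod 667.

49

9^1 ≡ 9 (mod 667)
9^2 ≡ 9^2 = 81 ≡ 81 (mod 667)
9^4 ≡ 81^2 = 6561 ≡ 558 (mod 667)
9^8 ≡ 558^2 = 311364 ≡ 542 (mod 667)
9^16 ≡ 542^2 = 293764 ≡ 284 (mod 667)
9^32 ≡ 284^2 = 80656 ≡ 616 (mod 667)
9^64 ≡ 616^2 = 379456 ≡ 600 (mod 667)
9^128 ≡ 600^2 = 360000 ≡ 487 (mod 667)
9^256 ≡ 487^2 = 237169 ≡ 384 (mod 667)
9^512 ≡ 384^2 = 147456 ≡ 49 (mod 667)
666 = 512 + 128 + 16 + 8 + 2 in binary powers of 2.
So 9^666 ≡ 49 · 487 · 284 · 542 · 81 ≡ 49 (mod 667).
Since 49 ≠ 1, base 9 is a Fermat witness: 667 is composite.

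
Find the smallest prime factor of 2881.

43

2881 is odd.
Digit sum 19, not divisible by 3.
Ends in 1: not divisible by 5.
7: 2881 = 7·411 + 4
11: 2881 = 11·261 + 10
13: 2881 = 13·221 + 8
17: 2881 = 17·169 + 8
19: 2881 = 19·151 + 12
23: 2881 = 23·125 + 6
29: 2881 = 29·99 + 10
31: 2881 = 31·92 + 29
37: 2881 = 37·77 + 32
41: 2881 = 41·70 + 11
43: 2881 = 43·67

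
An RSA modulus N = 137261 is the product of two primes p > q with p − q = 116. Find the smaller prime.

317

Since p = q + 116, we have 137261 = q(q + 116), so q² + 116q − 137261 = 0.
Discriminant: 116² + 4·137261 = 13456 + 549044 = 562500; √562500 = 750.
q = (−116 + 750)/2 = 317, and p = q + 116 = 433.
Check: 317 · 433 = 137261.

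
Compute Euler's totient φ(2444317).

Factor: 2444317 = 71 · 173 · 199.
φ(2444317) = (71−1) · (173−1) · (199−1) = 70 · 172 · 198 = 2383920.

2383920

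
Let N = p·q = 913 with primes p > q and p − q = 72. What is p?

Since p = q + 72, we have 913 = q(q + 72), so q² + 72q − 913 = 0.
Discriminant: 72² + 4·913 = 5184 + 3652 = 8836; √8836 = 94.
q = (−72 + 94)/2 = 11, and p = q + 72 = 83.
Check: 11 · 83 = 913.

83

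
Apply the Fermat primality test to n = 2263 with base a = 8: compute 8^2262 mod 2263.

1242

8^1 ≡ 8 (mod 2263)
8^2 ≡ 8^2 = 64 ≡ 64 (mod 2263)
8^4 ≡ 64^2 = 4096 ≡ 1833 (mod 2263)
8^8 ≡ 1833^2 = 3359889 ≡ 1597 (mod 2263)
8^16 ≡ 1597^2 = 2550409 ≡ 8 (mod 2263)
8^32 ≡ 8^2 = 64 ≡ 64 (mod 2263)
8^64 ≡ 64^2 = 4096 ≡ 1833 (mod 2263)
8^128 ≡ 1833^2 = 3359889 ≡ 1597 (mod 2263)
8^256 ≡ 1597^2 = 2550409 ≡ 8 (mod 2263)
8^512 ≡ 8^2 = 64 ≡ 64 (mod 2263)
8^1024 ≡ 64^2 = 4096 ≡ 1833 (mod 2263)
8^2048 ≡ 1833^2 = 3359889 ≡ 1597 (mod 2263)
2262 = 2048 + 128 + 64 + 16 + 4 + 2 in binary powers of 2.
So 8^2262 ≡ 1597 · 1597 · 1833 · 8 · 1833 · 64 ≡ 1242 (mod 2263).
Since 1242 ≠ 1, base 8 is a Fermat witness: 2263 is composite.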